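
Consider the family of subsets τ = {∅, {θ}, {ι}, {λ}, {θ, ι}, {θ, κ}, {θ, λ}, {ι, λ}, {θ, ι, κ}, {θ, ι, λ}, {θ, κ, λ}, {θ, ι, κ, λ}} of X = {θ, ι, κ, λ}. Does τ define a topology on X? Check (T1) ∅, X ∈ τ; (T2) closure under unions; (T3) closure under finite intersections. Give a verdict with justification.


τ IS a topology on X.

Axiom (T1): ∅ ∈ τ? Yes; X ∈ τ? Yes.
Axiom (T2/T3): check pairwise unions and intersections of members of τ.
All pairwise intersections and unions checked — each lies in τ. Therefore τ satisfies (T1), (T2), (T3): it IS a topology on X.


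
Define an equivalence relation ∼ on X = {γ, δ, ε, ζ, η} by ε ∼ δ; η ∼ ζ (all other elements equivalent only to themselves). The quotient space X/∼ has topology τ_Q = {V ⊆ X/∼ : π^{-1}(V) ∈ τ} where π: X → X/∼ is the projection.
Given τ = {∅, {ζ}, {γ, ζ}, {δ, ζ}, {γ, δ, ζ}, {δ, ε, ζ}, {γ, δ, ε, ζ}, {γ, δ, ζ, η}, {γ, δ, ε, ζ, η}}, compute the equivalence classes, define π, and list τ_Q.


X/∼ = {[γ], [δ=ε], [ζ=η]}; |τ_Q| = 2.

Equivalence classes: [γ], [δ=ε], [ζ=η].
Quotient map π: X → X/∼ sends γ ↦ [γ], δ ↦ [δ=ε], ε ↦ [δ=ε], ζ ↦ [ζ=η], η ↦ [ζ=η].
For each subset V ⊆ X/∼, compute π^{-1}(V) ⊆ X and check whether π^{-1}(V) ∈ τ. V is open in τ_Q iff π^{-1}(V) ∈ τ.
  V = {}: π^{-1}(V) = ∅ ∈ τ ✓.
  V = {[γ]}: π^{-1}(V) = {γ} ∉ τ ✗.
  V = {[δ=ε]}: π^{-1}(V) = {δ, ε} ∉ τ ✗.
  V = {[γ], [δ=ε]}: π^{-1}(V) = {γ, δ, ε} ∉ τ ✗.
  V = {[ζ=η]}: π^{-1}(V) = {ζ, η} ∉ τ ✗.
  V = {[γ], [ζ=η]}: π^{-1}(V) = {γ, ζ, η} ∉ τ ✗.
  V = {[δ=ε], [ζ=η]}: π^{-1}(V) = {δ, ε, ζ, η} ∉ τ ✗.
  V = {[γ], [δ=ε], [ζ=η]}: π^{-1}(V) = {γ, δ, ε, ζ, η} ∈ τ ✓.
Open sets in the quotient: τ_Q = {{}, {[γ], [δ=ε], [ζ=η]}} (2 elements).


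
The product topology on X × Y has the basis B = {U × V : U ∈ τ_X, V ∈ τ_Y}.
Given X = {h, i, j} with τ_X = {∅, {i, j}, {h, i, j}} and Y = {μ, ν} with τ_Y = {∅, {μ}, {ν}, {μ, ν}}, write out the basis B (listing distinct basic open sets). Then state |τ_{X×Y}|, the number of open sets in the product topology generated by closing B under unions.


Basis B = {∅ × ∅, {i, j} × {μ}, {i, j} × {ν}, {h, i, j} × {μ}, {h, i, j} × {ν}, {i, j} × {μ, ν}, {h, i, j} × {μ, ν}}; |τ_{X×Y}| = 9.

Enumerate products U × V with U ∈ τ_X, V ∈ τ_Y (deduplicated):
  ∅ × ∅ = {} (∅)
  {i, j} × {μ} = {(i,μ), (j,μ)}
  {i, j} × {ν} = {(i,ν), (j,ν)}
  {h, i, j} × {μ} = {(h,μ), (i,μ), (j,μ)}
  {h, i, j} × {ν} = {(h,ν), (i,ν), (j,ν)}
  {i, j} × {μ, ν} = {(i,μ), (i,ν), (j,μ), (j,ν)}
  {h, i, j} × {μ, ν} = {(h,μ), (h,ν), (i,μ), (i,ν), (j,μ), (j,ν)}
These 7 distinct sets form the basis B.
Close under arbitrary unions to get τ_{X×Y}; counting gives |τ_{X×Y}| = 9.


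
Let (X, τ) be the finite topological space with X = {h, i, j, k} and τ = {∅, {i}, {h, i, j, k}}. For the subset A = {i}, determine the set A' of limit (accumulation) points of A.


A' = {h, j, k}

For each x ∈ X, list the open sets U ∈ τ with x ∈ U, then check whether U ∩ (A ∖ {x}) ≠ ∅ for every such U.
  x = h: opens ∋ x are {h, i, j, k}; each meets A ∖ {h}, so x IS a limit point.
  x = i: open {i} ∋ x has {i} ∩ (A ∖ {i}) = ∅, so x is NOT a limit point.
  x = j: opens ∋ x are {h, i, j, k}; each meets A ∖ {j}, so x IS a limit point.
  x = k: opens ∋ x are {h, i, j, k}; each meets A ∖ {k}, so x IS a limit point.
Collecting: A' = {h, j, k}.


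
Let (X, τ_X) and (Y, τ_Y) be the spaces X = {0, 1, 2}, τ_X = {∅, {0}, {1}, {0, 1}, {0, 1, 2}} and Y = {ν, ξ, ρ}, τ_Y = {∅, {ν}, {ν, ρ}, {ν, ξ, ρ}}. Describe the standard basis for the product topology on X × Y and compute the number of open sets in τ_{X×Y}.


Basis B = {∅ × ∅, {0} × {ν}, {1} × {ν}, {0} × {ν, ρ}, {0, 1} × {ν}, {1} × {ν, ρ}, {0} × {ν, ξ, ρ}, {0, 1, 2} × {ν}, {1} × {ν, ξ, ρ}, {0, 1} × {ν, ρ}, {0, 1} × {ν, ξ, ρ}, {0, 1, 2} × {ν, ρ}, {0, 1, 2} × {ν, ξ, ρ}}; |τ_{X×Y}| = 30.

Enumerate products U × V with U ∈ τ_X, V ∈ τ_Y (deduplicated):
  ∅ × ∅ = {} (∅)
  {0} × {ν} = {(0,ν)}
  {1} × {ν} = {(1,ν)}
  {0} × {ν, ρ} = {(0,ν), (0,ρ)}
  {0, 1} × {ν} = {(0,ν), (1,ν)}
  {1} × {ν, ρ} = {(1,ν), (1,ρ)}
  {0} × {ν, ξ, ρ} = {(0,ν), (0,ξ), (0,ρ)}
  {0, 1, 2} × {ν} = {(0,ν), (1,ν), (2,ν)}
  {1} × {ν, ξ, ρ} = {(1,ν), (1,ξ), (1,ρ)}
  {0, 1} × {ν, ρ} = {(0,ν), (0,ρ), (1,ν), (1,ρ)}
  {0, 1} × {ν, ξ, ρ} = {(0,ν), (0,ξ), (0,ρ), (1,ν), (1,ξ), (1,ρ)}
  {0, 1, 2} × {ν, ρ} = {(0,ν), (0,ρ), (1,ν), (1,ρ), (2,ν), (2,ρ)}
  {0, 1, 2} × {ν, ξ, ρ} = {(0,ν), (0,ξ), (0,ρ), (1,ν), (1,ξ), (1,ρ), (2,ν), (2,ξ), (2,ρ)}
These 13 distinct sets form the basis B.
Close under arbitrary unions to get τ_{X×Y}; counting gives |τ_{X×Y}| = 30.


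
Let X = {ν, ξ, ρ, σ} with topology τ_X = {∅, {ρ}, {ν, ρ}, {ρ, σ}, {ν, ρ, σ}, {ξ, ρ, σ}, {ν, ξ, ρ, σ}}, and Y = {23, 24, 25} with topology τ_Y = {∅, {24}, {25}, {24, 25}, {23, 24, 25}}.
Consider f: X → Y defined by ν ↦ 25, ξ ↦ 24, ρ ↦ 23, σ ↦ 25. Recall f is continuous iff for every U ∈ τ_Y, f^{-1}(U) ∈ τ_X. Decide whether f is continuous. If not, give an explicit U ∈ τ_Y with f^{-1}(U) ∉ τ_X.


f is NOT continuous.

Compute f^{-1}(U) for each U ∈ τ_Y:
  U = ∅: f^{-1}(U) = ∅ ∈ τ_X ✓.
  U = {24}: f^{-1}(U) = {ξ} ∉ τ_X ✗.
  U = {25}: f^{-1}(U) = {ν, σ} ∉ τ_X ✗.
  U = {24, 25}: f^{-1}(U) = {ν, ξ, σ} ∉ τ_X ✗.
  U = {23, 24, 25}: f^{-1}(U) = {ν, ξ, ρ, σ} ∈ τ_X ✓.
Found U = {24} with f^{-1}(U) = {ξ} not in τ_X. Therefore f is NOT continuous.


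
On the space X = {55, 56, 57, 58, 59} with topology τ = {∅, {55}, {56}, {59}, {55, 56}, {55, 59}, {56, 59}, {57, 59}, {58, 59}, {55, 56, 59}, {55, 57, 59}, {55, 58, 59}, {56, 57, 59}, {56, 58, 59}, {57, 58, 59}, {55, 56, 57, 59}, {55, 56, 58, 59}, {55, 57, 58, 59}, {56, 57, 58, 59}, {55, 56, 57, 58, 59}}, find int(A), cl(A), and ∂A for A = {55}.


int(A) = {55}, cl(A) = {55}, ∂A = ∅.

Closed sets in (X, τ) are complements of opens:
  closed(X, τ) = {∅, {55}, {56}, {57}, {58}, {55, 56}, {55, 57}, {55, 58}, {56, 57}, {56, 58}, {57, 58}, {55, 56, 57}, {55, 56, 58}, {55, 57, 58}, {56, 57, 58}, {57, 58, 59}, {55, 56, 57, 58}, {55, 57, 58, 59}, {56, 57, 58, 59}, {55, 56, 57, 58, 59}}.
int(A) = ⋃ {U ∈ τ : U ⊆ A}. Opens contained in A: ∅, {55}.
Taking the union of these: int(A) = {55}.
cl(A) = ⋂ {C closed : A ⊆ C}. Closed sets containing A: {55}, {55, 56}, {55, 57}, {55, 58}, {55, 56, 57}, {55, 56, 58}, {55, 57, 58}, {55, 56, 57, 58}, {55, 57, 58, 59}, {55, 56, 57, 58, 59}.
Intersecting these: cl(A) = {55}.
∂A = cl(A) ∖ int(A) = {55} ∖ {55} = ∅.


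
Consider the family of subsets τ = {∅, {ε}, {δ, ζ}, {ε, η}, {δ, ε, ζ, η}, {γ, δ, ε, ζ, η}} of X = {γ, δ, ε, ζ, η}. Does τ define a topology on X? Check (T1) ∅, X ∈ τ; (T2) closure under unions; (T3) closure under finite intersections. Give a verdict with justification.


τ is NOT a topology on X.

Axiom (T1): ∅ ∈ τ? Yes; X ∈ τ? Yes.
Axiom (T2/T3): check pairwise unions and intersections of members of τ.
Counterexample for (T2): {ε} ∪ {δ, ζ} = {δ, ε, ζ} ∉ τ. Therefore τ is NOT a topology.


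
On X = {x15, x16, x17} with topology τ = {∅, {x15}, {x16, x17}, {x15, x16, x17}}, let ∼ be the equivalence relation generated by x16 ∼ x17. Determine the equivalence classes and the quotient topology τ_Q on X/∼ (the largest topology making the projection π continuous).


X/∼ = {[x15], [x16=x17]}; |τ_Q| = 4.

Equivalence classes: [x15], [x16=x17].
Quotient map π: X → X/∼ sends x15 ↦ [x15], x16 ↦ [x16=x17], x17 ↦ [x16=x17].
For each subset V ⊆ X/∼, compute π^{-1}(V) ⊆ X and check whether π^{-1}(V) ∈ τ. V is open in τ_Q iff π^{-1}(V) ∈ τ.
  V = {}: π^{-1}(V) = ∅ ∈ τ ✓.
  V = {[x15]}: π^{-1}(V) = {x15} ∈ τ ✓.
  V = {[x16=x17]}: π^{-1}(V) = {x16, x17} ∈ τ ✓.
  V = {[x15], [x16=x17]}: π^{-1}(V) = {x15, x16, x17} ∈ τ ✓.
Open sets in the quotient: τ_Q = {{}, {[x15]}, {[x16=x17]}, {[x15], [x16=x17]}} (4 elements).


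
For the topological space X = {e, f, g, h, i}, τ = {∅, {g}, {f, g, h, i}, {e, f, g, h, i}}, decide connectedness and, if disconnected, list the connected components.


(X, τ) is connected.

Find clopen sets (U ∈ τ with X ∖ U ∈ τ):
  U = ∅, X ∖ U = {e, f, g, h, i} — both open, so U is clopen.
  U = {e, f, g, h, i}, X ∖ U = ∅ — both open, so U is clopen.
Only trivial clopens (∅ and X) exist, so (X, τ) is connected.
Compute connected components by grouping points that agree on all clopens:
  component: {e, f, g, h, i}


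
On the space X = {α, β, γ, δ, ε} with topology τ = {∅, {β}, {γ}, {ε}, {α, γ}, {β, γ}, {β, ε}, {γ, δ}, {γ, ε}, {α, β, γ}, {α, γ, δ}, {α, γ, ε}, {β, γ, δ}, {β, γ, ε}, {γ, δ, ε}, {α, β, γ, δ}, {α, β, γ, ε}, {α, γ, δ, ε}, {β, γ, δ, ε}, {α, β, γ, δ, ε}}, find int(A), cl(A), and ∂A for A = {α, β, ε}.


int(A) = {β, ε}, cl(A) = {α, β, ε}, ∂A = {α}.

Closed sets in (X, τ) are complements of opens:
  closed(X, τ) = {∅, {α}, {β}, {δ}, {ε}, {α, β}, {α, δ}, {α, ε}, {β, δ}, {β, ε}, {δ, ε}, {α, β, δ}, {α, β, ε}, {α, γ, δ}, {α, δ, ε}, {β, δ, ε}, {α, β, γ, δ}, {α, β, δ, ε}, {α, γ, δ, ε}, {α, β, γ, δ, ε}}.
int(A) = ⋃ {U ∈ τ : U ⊆ A}. Opens contained in A: ∅, {β}, {ε}, {β, ε}.
Taking the union of these: int(A) = {β, ε}.
cl(A) = ⋂ {C closed : A ⊆ C}. Closed sets containing A: {α, β, ε}, {α, β, δ, ε}, {α, β, γ, δ, ε}.
Intersecting these: cl(A) = {α, β, ε}.
∂A = cl(A) ∖ int(A) = {α, β, ε} ∖ {β, ε} = {α}.


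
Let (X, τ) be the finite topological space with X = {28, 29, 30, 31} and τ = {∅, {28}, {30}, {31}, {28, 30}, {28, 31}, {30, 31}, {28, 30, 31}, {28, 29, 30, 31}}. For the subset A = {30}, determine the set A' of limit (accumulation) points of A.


A' = {29}

For each x ∈ X, list the open sets U ∈ τ with x ∈ U, then check whether U ∩ (A ∖ {x}) ≠ ∅ for every such U.
  x = 28: open {28} ∋ x has {28} ∩ (A ∖ {28}) = ∅, so x is NOT a limit point.
  x = 29: opens ∋ x are {28, 29, 30, 31}; each meets A ∖ {29}, so x IS a limit point.
  x = 30: open {30} ∋ x has {30} ∩ (A ∖ {30}) = ∅, so x is NOT a limit point.
  x = 31: open {31} ∋ x has {31} ∩ (A ∖ {31}) = ∅, so x is NOT a limit point.
Collecting: A' = {29}.


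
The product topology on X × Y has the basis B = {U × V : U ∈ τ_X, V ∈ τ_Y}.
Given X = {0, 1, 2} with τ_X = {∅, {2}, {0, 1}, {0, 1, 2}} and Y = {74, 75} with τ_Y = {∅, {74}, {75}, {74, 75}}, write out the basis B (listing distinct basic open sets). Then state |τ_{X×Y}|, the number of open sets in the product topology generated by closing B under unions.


Basis B = {∅ × ∅, {2} × {74}, {2} × {75}, {0, 1} × {74}, {0, 1} × {75}, {2} × {74, 75}, {0, 1, 2} × {74}, {0, 1, 2} × {75}, {0, 1} × {74, 75}, {0, 1, 2} × {74, 75}}; |τ_{X×Y}| = 16.

Enumerate products U × V with U ∈ τ_X, V ∈ τ_Y (deduplicated):
  ∅ × ∅ = {} (∅)
  {2} × {74} = {(2,74)}
  {2} × {75} = {(2,75)}
  {0, 1} × {74} = {(0,74), (1,74)}
  {0, 1} × {75} = {(0,75), (1,75)}
  {2} × {74, 75} = {(2,74), (2,75)}
  {0, 1, 2} × {74} = {(0,74), (1,74), (2,74)}
  {0, 1, 2} × {75} = {(0,75), (1,75), (2,75)}
  {0, 1} × {74, 75} = {(0,74), (0,75), (1,74), (1,75)}
  {0, 1, 2} × {74, 75} = {(0,74), (0,75), (1,74), (1,75), (2,74), (2,75)}
These 10 distinct sets form the basis B.
Close under arbitrary unions to get τ_{X×Y}; counting gives |τ_{X×Y}| = 16.


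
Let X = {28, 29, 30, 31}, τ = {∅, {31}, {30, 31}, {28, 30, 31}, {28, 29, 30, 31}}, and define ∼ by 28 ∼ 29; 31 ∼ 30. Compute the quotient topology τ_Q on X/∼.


X/∼ = {[28=29], [30=31]}; |τ_Q| = 3.

Equivalence classes: [28=29], [30=31].
Quotient map π: X → X/∼ sends 28 ↦ [28=29], 29 ↦ [28=29], 30 ↦ [30=31], 31 ↦ [30=31].
For each subset V ⊆ X/∼, compute π^{-1}(V) ⊆ X and check whether π^{-1}(V) ∈ τ. V is open in τ_Q iff π^{-1}(V) ∈ τ.
  V = {}: π^{-1}(V) = ∅ ∈ τ ✓.
  V = {[28=29]}: π^{-1}(V) = {28, 29} ∉ τ ✗.
  V = {[30=31]}: π^{-1}(V) = {30, 31} ∈ τ ✓.
  V = {[28=29], [30=31]}: π^{-1}(V) = {28, 29, 30, 31} ∈ τ ✓.
Open sets in the quotient: τ_Q = {{}, {[30=31]}, {[28=29], [30=31]}} (3 elements).


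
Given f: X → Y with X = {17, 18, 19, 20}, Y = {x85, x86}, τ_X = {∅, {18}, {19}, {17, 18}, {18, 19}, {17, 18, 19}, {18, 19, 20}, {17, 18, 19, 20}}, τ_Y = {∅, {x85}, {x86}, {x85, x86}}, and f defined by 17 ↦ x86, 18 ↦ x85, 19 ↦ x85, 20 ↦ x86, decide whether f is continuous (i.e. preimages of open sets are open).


f is NOT continuous.

Compute f^{-1}(U) for each U ∈ τ_Y:
  U = ∅: f^{-1}(U) = ∅ ∈ τ_X ✓.
  U = {x85}: f^{-1}(U) = {18, 19} ∈ τ_X ✓.
  U = {x86}: f^{-1}(U) = {17, 20} ∉ τ_X ✗.
  U = {x85, x86}: f^{-1}(U) = {17, 18, 19, 20} ∈ τ_X ✓.
Found U = {x86} with f^{-1}(U) = {17, 20} not in τ_X. Therefore f is NOT continuous.


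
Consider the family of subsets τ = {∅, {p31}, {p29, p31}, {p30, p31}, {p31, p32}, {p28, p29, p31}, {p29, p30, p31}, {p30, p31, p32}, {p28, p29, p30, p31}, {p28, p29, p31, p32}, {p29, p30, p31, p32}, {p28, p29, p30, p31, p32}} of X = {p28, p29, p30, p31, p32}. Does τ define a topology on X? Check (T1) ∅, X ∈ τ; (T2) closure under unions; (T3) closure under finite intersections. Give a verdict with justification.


τ is NOT a topology on X.

Axiom (T1): ∅ ∈ τ? Yes; X ∈ τ? Yes.
Axiom (T2/T3): check pairwise unions and intersections of members of τ.
Counterexample for (T2): {p29, p31} ∪ {p31, p32} = {p29, p31, p32} ∉ τ. Therefore τ is NOT a topology.


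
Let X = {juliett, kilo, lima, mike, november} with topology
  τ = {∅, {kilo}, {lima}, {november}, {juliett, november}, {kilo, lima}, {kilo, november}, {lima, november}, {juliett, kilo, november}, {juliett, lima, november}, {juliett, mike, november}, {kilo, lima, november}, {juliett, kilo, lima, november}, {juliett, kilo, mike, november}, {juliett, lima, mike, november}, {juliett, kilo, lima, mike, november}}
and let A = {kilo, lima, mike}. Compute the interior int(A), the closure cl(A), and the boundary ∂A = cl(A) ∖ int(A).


int(A) = {kilo, lima}, cl(A) = {kilo, lima, mike}, ∂A = {mike}.

Closed sets in (X, τ) are complements of opens:
  closed(X, τ) = {∅, {kilo}, {lima}, {mike}, {juliett, mike}, {kilo, lima}, {kilo, mike}, {lima, mike}, {juliett, kilo, mike}, {juliett, lima, mike}, {juliett, mike, november}, {kilo, lima, mike}, {juliett, kilo, lima, mike}, {juliett, kilo, mike, november}, {juliett, lima, mike, november}, {juliett, kilo, lima, mike, november}}.
int(A) = ⋃ {U ∈ τ : U ⊆ A}. Opens contained in A: ∅, {kilo}, {lima}, {kilo, lima}.
Taking the union of these: int(A) = {kilo, lima}.
cl(A) = ⋂ {C closed : A ⊆ C}. Closed sets containing A: {kilo, lima, mike}, {juliett, kilo, lima, mike}, {juliett, kilo, lima, mike, november}.
Intersecting these: cl(A) = {kilo, lima, mike}.
∂A = cl(A) ∖ int(A) = {kilo, lima, mike} ∖ {kilo, lima} = {mike}.


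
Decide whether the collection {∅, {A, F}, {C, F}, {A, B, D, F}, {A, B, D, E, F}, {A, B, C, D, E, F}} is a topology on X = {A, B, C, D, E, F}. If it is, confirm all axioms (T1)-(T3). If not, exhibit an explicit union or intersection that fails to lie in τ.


τ is NOT a topology on X.

Axiom (T1): ∅ ∈ τ? Yes; X ∈ τ? Yes.
Axiom (T2/T3): check pairwise unions and intersections of members of τ.
Counterexample for (T3): {A, F} ∩ {C, F} = {F} ∉ τ. Therefore τ is NOT a topology.


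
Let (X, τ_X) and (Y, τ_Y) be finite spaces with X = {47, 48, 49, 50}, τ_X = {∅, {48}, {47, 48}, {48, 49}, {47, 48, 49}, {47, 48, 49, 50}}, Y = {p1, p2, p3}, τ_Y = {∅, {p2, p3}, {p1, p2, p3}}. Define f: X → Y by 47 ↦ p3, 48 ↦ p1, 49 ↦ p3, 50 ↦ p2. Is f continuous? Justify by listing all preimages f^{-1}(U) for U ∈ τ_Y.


f is NOT continuous.

Compute f^{-1}(U) for each U ∈ τ_Y:
  U = ∅: f^{-1}(U) = ∅ ∈ τ_X ✓.
  U = {p2, p3}: f^{-1}(U) = {47, 49, 50} ∉ τ_X ✗.
  U = {p1, p2, p3}: f^{-1}(U) = {47, 48, 49, 50} ∈ τ_X ✓.
Found U = {p2, p3} with f^{-1}(U) = {47, 49, 50} not in τ_X. Therefore f is NOT continuous.


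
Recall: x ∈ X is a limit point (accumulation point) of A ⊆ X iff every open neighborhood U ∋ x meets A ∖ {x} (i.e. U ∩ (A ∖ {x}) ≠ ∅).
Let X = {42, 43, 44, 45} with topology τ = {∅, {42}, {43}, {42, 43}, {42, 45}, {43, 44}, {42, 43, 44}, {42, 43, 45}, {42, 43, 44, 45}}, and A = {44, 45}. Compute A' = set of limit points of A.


A' = ∅

For each x ∈ X, list the open sets U ∈ τ with x ∈ U, then check whether U ∩ (A ∖ {x}) ≠ ∅ for every such U.
  x = 42: open {42} ∋ x has {42} ∩ (A ∖ {42}) = ∅, so x is NOT a limit point.
  x = 43: open {43} ∋ x has {43} ∩ (A ∖ {43}) = ∅, so x is NOT a limit point.
  x = 44: open {43, 44} ∋ x has {43, 44} ∩ (A ∖ {44}) = ∅, so x is NOT a limit point.
  x = 45: open {42, 45} ∋ x has {42, 45} ∩ (A ∖ {45}) = ∅, so x is NOT a limit point.
Collecting: A' = ∅.


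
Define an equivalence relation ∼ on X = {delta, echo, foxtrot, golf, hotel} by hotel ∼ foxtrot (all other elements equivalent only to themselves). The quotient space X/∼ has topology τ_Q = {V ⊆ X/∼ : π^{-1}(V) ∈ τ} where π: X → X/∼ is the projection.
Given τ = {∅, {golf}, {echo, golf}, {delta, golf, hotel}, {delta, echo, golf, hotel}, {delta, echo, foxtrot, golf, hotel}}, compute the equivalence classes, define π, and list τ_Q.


X/∼ = {[delta], [echo], [foxtrot=hotel], [golf]}; |τ_Q| = 4.

Equivalence classes: [delta], [echo], [foxtrot=hotel], [golf].
Quotient map π: X → X/∼ sends delta ↦ [delta], echo ↦ [echo], foxtrot ↦ [foxtrot=hotel], golf ↦ [golf], hotel ↦ [foxtrot=hotel].
For each subset V ⊆ X/∼, compute π^{-1}(V) ⊆ X and check whether π^{-1}(V) ∈ τ. V is open in τ_Q iff π^{-1}(V) ∈ τ.
  V = {}: π^{-1}(V) = ∅ ∈ τ ✓.
  V = {[delta]}: π^{-1}(V) = {delta} ∉ τ ✗.
  V = {[echo]}: π^{-1}(V) = {echo} ∉ τ ✗.
  V = {[delta], [echo]}: π^{-1}(V) = {delta, echo} ∉ τ ✗.
  V = {[foxtrot=hotel]}: π^{-1}(V) = {foxtrot, hotel} ∉ τ ✗.
  V = {[delta], [foxtrot=hotel]}: π^{-1}(V) = {delta, foxtrot, hotel} ∉ τ ✗.
  V = {[echo], [foxtrot=hotel]}: π^{-1}(V) = {echo, foxtrot, hotel} ∉ τ ✗.
  V = {[delta], [echo], [foxtrot=hotel]}: π^{-1}(V) = {delta, echo, foxtrot, hotel} ∉ τ ✗.
  V = {[golf]}: π^{-1}(V) = {golf} ∈ τ ✓.
  V = {[delta], [golf]}: π^{-1}(V) = {delta, golf} ∉ τ ✗.
  V = {[echo], [golf]}: π^{-1}(V) = {echo, golf} ∈ τ ✓.
  V = {[delta], [echo], [golf]}: π^{-1}(V) = {delta, echo, golf} ∉ τ ✗.
  V = {[foxtrot=hotel], [golf]}: π^{-1}(V) = {foxtrot, golf, hotel} ∉ τ ✗.
  V = {[delta], [foxtrot=hotel], [golf]}: π^{-1}(V) = {delta, foxtrot, golf, hotel} ∉ τ ✗.
  V = {[echo], [foxtrot=hotel], [golf]}: π^{-1}(V) = {echo, foxtrot, golf, hotel} ∉ τ ✗.
  V = {[delta], [echo], [foxtrot=hotel], [golf]}: π^{-1}(V) = {delta, echo, foxtrot, golf, hotel} ∈ τ ✓.
Open sets in the quotient: τ_Q = {{}, {[golf]}, {[echo], [golf]}, {[delta], [echo], [foxtrot=hotel], [golf]}} (4 elements).


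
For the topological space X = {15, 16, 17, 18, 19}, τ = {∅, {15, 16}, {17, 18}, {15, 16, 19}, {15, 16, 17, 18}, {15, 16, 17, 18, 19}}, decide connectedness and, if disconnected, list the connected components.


(X, τ) is disconnected; components = [{17, 18}, {15, 16, 19}].

Find clopen sets (U ∈ τ with X ∖ U ∈ τ):
  U = ∅, X ∖ U = {15, 16, 17, 18, 19} — both open, so U is clopen.
  U = {17, 18}, X ∖ U = {15, 16, 19} — both open, so U is clopen.
  U = {15, 16, 19}, X ∖ U = {17, 18} — both open, so U is clopen.
  U = {15, 16, 17, 18, 19}, X ∖ U = ∅ — both open, so U is clopen.
Nontrivial clopen(s) exist: e.g. {15, 16, 19}. So (X, τ) is disconnected.
Compute connected components by grouping points that agree on all clopens:
  component: {17, 18}
  component: {15, 16, 19}


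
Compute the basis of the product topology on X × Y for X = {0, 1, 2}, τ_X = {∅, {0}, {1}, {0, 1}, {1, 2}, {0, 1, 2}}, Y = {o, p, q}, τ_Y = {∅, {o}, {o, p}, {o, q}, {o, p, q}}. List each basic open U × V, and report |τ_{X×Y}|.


Basis B = {∅ × ∅, {0} × {o}, {1} × {o}, {0} × {o, p}, {0} × {o, q}, {0, 1} × {o}, {1} × {o, p}, {1} × {o, q}, {1, 2} × {o}, {0} × {o, p, q}, {0, 1, 2} × {o}, {1} × {o, p, q}, {0, 1} × {o, p}, {0, 1} × {o, q}, {1, 2} × {o, p}, {1, 2} × {o, q}, {0, 1} × {o, p, q}, {0, 1, 2} × {o, p}, {0, 1, 2} × {o, q}, {1, 2} × {o, p, q}, {0, 1, 2} × {o, p, q}}; |τ_{X×Y}| = 70.

Enumerate products U × V with U ∈ τ_X, V ∈ τ_Y (deduplicated):
  ∅ × ∅ = {} (∅)
  {0} × {o} = {(0,o)}
  {1} × {o} = {(1,o)}
  {0} × {o, p} = {(0,o), (0,p)}
  {0} × {o, q} = {(0,o), (0,q)}
  {0, 1} × {o} = {(0,o), (1,o)}
  {1} × {o, p} = {(1,o), (1,p)}
  {1} × {o, q} = {(1,o), (1,q)}
  {1, 2} × {o} = {(1,o), (2,o)}
  {0} × {o, p, q} = {(0,o), (0,p), (0,q)}
  {0, 1, 2} × {o} = {(0,o), (1,o), (2,o)}
  {1} × {o, p, q} = {(1,o), (1,p), (1,q)}
  {0, 1} × {o, p} = {(0,o), (0,p), (1,o), (1,p)}
  {0, 1} × {o, q} = {(0,o), (0,q), (1,o), (1,q)}
  {1, 2} × {o, p} = {(1,o), (1,p), (2,o), (2,p)}
  {1, 2} × {o, q} = {(1,o), (1,q), (2,o), (2,q)}
  {0, 1} × {o, p, q} = {(0,o), (0,p), (0,q), (1,o), (1,p), (1,q)}
  {0, 1, 2} × {o, p} = {(0,o), (0,p), (1,o), (1,p), (2,o), (2,p)}
  {0, 1, 2} × {o, q} = {(0,o), (0,q), (1,o), (1,q), (2,o), (2,q)}
  {1, 2} × {o, p, q} = {(1,o), (1,p), (1,q), (2,o), (2,p), (2,q)}
  {0, 1, 2} × {o, p, q} = {(0,o), (0,p), (0,q), (1,o), (1,p), (1,q), (2,o), (2,p), (2,q)}
These 21 distinct sets form the basis B.
Close under arbitrary unions to get τ_{X×Y}; counting gives |τ_{X×Y}| = 70.


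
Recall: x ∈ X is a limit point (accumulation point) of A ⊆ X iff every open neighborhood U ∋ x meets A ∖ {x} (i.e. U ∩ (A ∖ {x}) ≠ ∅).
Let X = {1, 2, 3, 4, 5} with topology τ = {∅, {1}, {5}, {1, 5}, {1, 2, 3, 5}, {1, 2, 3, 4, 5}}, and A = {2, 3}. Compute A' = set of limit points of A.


A' = {2, 3, 4}

For each x ∈ X, list the open sets U ∈ τ with x ∈ U, then check whether U ∩ (A ∖ {x}) ≠ ∅ for every such U.
  x = 1: open {1} ∋ x has {1} ∩ (A ∖ {1}) = ∅, so x is NOT a limit point.
  x = 2: opens ∋ x are {1, 2, 3, 5}, {1, 2, 3, 4, 5}; each meets A ∖ {2}, so x IS a limit point.
  x = 3: opens ∋ x are {1, 2, 3, 5}, {1, 2, 3, 4, 5}; each meets A ∖ {3}, so x IS a limit point.
  x = 4: opens ∋ x are {1, 2, 3, 4, 5}; each meets A ∖ {4}, so x IS a limit point.
  x = 5: open {5} ∋ x has {5} ∩ (A ∖ {5}) = ∅, so x is NOT a limit point.
Collecting: A' = {2, 3, 4}.


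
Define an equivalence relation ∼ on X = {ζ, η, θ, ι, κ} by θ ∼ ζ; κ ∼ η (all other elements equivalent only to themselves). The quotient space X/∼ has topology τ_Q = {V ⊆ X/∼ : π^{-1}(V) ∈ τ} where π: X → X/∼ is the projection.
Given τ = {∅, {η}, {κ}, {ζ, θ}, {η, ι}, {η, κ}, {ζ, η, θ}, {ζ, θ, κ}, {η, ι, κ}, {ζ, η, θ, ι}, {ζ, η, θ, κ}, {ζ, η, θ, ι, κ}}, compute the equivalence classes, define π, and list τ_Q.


X/∼ = {[ζ=θ], [η=κ], [ι]}; |τ_Q| = 6.

Equivalence classes: [ζ=θ], [η=κ], [ι].
Quotient map π: X → X/∼ sends ζ ↦ [ζ=θ], η ↦ [η=κ], θ ↦ [ζ=θ], ι ↦ [ι], κ ↦ [η=κ].
For each subset V ⊆ X/∼, compute π^{-1}(V) ⊆ X and check whether π^{-1}(V) ∈ τ. V is open in τ_Q iff π^{-1}(V) ∈ τ.
  V = {}: π^{-1}(V) = ∅ ∈ τ ✓.
  V = {[ζ=θ]}: π^{-1}(V) = {ζ, θ} ∈ τ ✓.
  V = {[η=κ]}: π^{-1}(V) = {η, κ} ∈ τ ✓.
  V = {[ζ=θ], [η=κ]}: π^{-1}(V) = {ζ, η, θ, κ} ∈ τ ✓.
  V = {[ι]}: π^{-1}(V) = {ι} ∉ τ ✗.
  V = {[ζ=θ], [ι]}: π^{-1}(V) = {ζ, θ, ι} ∉ τ ✗.
  V = {[η=κ], [ι]}: π^{-1}(V) = {η, ι, κ} ∈ τ ✓.
  V = {[ζ=θ], [η=κ], [ι]}: π^{-1}(V) = {ζ, η, θ, ι, κ} ∈ τ ✓.
Open sets in the quotient: τ_Q = {{}, {[ζ=θ]}, {[η=κ]}, {[ζ=θ], [η=κ]}, {[η=κ], [ι]}, {[ζ=θ], [η=κ], [ι]}} (6 elements).


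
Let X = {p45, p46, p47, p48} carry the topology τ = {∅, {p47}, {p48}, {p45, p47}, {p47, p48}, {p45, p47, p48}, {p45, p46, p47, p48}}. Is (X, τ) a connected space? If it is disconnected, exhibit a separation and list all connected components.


(X, τ) is connected.

Find clopen sets (U ∈ τ with X ∖ U ∈ τ):
  U = ∅, X ∖ U = {p45, p46, p47, p48} — both open, so U is clopen.
  U = {p45, p46, p47, p48}, X ∖ U = ∅ — both open, so U is clopen.
Only trivial clopens (∅ and X) exist, so (X, τ) is connected.
Compute connected components by grouping points that agree on all clopens:
  component: {p45, p46, p47, p48}


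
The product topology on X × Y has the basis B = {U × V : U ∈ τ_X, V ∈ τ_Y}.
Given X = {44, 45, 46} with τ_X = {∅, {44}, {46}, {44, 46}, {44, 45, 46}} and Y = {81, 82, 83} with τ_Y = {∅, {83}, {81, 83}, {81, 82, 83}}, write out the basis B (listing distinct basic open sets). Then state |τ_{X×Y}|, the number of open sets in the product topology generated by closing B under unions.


Basis B = {∅ × ∅, {44} × {83}, {46} × {83}, {44} × {81, 83}, {44, 46} × {83}, {46} × {81, 83}, {44} × {81, 82, 83}, {44, 45, 46} × {83}, {46} × {81, 82, 83}, {44, 46} × {81, 83}, {44, 46} × {81, 82, 83}, {44, 45, 46} × {81, 83}, {44, 45, 46} × {81, 82, 83}}; |τ_{X×Y}| = 30.

Enumerate products U × V with U ∈ τ_X, V ∈ τ_Y (deduplicated):
  ∅ × ∅ = {} (∅)
  {44} × {83} = {(44,83)}
  {46} × {83} = {(46,83)}
  {44} × {81, 83} = {(44,81), (44,83)}
  {44, 46} × {83} = {(44,83), (46,83)}
  {46} × {81, 83} = {(46,81), (46,83)}
  {44} × {81, 82, 83} = {(44,81), (44,82), (44,83)}
  {44, 45, 46} × {83} = {(44,83), (45,83), (46,83)}
  {46} × {81, 82, 83} = {(46,81), (46,82), (46,83)}
  {44, 46} × {81, 83} = {(44,81), (44,83), (46,81), (46,83)}
  {44, 46} × {81, 82, 83} = {(44,81), (44,82), (44,83), (46,81), (46,82), (46,83)}
  {44, 45, 46} × {81, 83} = {(44,81), (44,83), (45,81), (45,83), (46,81), (46,83)}
  {44, 45, 46} × {81, 82, 83} = {(44,81), (44,82), (44,83), (45,81), (45,82), (45,83), (46,81), (46,82), (46,83)}
These 13 distinct sets form the basis B.
Close under arbitrary unions to get τ_{X×Y}; counting gives |τ_{X×Y}| = 30.


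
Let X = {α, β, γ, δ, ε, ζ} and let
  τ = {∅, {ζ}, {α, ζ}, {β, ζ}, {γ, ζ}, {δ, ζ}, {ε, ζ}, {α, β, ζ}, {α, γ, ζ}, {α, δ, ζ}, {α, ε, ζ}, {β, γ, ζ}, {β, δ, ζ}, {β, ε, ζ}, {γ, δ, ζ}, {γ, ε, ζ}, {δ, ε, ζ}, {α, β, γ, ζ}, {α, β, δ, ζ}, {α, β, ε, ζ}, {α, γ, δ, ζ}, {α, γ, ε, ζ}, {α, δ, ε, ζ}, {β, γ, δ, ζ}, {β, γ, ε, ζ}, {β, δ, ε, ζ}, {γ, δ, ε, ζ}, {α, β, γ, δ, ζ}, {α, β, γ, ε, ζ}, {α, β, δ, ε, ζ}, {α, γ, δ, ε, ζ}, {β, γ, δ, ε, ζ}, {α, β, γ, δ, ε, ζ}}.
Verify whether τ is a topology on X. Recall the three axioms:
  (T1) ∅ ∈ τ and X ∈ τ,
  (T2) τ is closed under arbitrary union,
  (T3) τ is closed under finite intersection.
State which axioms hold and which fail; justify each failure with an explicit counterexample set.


τ IS a topology on X.

Axiom (T1): ∅ ∈ τ? Yes; X ∈ τ? Yes.
Axiom (T2/T3): check pairwise unions and intersections of members of τ.
All pairwise intersections and unions checked — each lies in τ. Therefore τ satisfies (T1), (T2), (T3): it IS a topology on X.


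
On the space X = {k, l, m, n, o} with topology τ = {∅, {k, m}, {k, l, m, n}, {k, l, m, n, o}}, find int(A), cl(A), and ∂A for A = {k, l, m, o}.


int(A) = {k, m}, cl(A) = {k, l, m, n, o}, ∂A = {l, n, o}.

Closed sets in (X, τ) are complements of opens:
  closed(X, τ) = {∅, {o}, {l, n, o}, {k, l, m, n, o}}.
int(A) = ⋃ {U ∈ τ : U ⊆ A}. Opens contained in A: ∅, {k, m}.
Taking the union of these: int(A) = {k, m}.
cl(A) = ⋂ {C closed : A ⊆ C}. Closed sets containing A: {k, l, m, n, o}.
Intersecting these: cl(A) = {k, l, m, n, o}.
∂A = cl(A) ∖ int(A) = {k, l, m, n, o} ∖ {k, m} = {l, n, o}.


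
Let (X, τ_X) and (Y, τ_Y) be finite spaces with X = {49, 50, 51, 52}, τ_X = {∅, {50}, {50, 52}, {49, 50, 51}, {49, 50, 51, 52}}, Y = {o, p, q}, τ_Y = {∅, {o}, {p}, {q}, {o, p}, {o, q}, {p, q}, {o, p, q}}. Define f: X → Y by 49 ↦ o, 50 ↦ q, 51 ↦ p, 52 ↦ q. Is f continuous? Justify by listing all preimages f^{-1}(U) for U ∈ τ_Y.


f is NOT continuous.

Compute f^{-1}(U) for each U ∈ τ_Y:
  U = ∅: f^{-1}(U) = ∅ ∈ τ_X ✓.
  U = {o}: f^{-1}(U) = {49} ∉ τ_X ✗.
  U = {p}: f^{-1}(U) = {51} ∉ τ_X ✗.
  U = {q}: f^{-1}(U) = {50, 52} ∈ τ_X ✓.
  U = {o, p}: f^{-1}(U) = {49, 51} ∉ τ_X ✗.
  U = {o, q}: f^{-1}(U) = {49, 50, 52} ∉ τ_X ✗.
  U = {p, q}: f^{-1}(U) = {50, 51, 52} ∉ τ_X ✗.
  U = {o, p, q}: f^{-1}(U) = {49, 50, 51, 52} ∈ τ_X ✓.
Found U = {o} with f^{-1}(U) = {49} not in τ_X. Therefore f is NOT continuous.


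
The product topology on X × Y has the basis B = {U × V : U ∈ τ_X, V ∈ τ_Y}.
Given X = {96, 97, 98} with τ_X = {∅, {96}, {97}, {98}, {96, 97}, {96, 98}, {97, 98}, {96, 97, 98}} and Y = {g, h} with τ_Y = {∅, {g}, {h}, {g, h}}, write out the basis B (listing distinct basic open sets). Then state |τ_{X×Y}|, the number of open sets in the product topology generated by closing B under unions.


Basis B = {∅ × ∅, {96} × {g}, {96} × {h}, {97} × {g}, {97} × {h}, {98} × {g}, {98} × {h}, {96} × {g, h}, {96, 97} × {g}, {96, 98} × {g}, {96, 97} × {h}, {96, 98} × {h}, {97} × {g, h}, {97, 98} × {g}, {97, 98} × {h}, {98} × {g, h}, {96, 97, 98} × {g}, {96, 97, 98} × {h}, {96, 97} × {g, h}, {96, 98} × {g, h}, {97, 98} × {g, h}, {96, 97, 98} × {g, h}}; |τ_{X×Y}| = 64.

Enumerate products U × V with U ∈ τ_X, V ∈ τ_Y (deduplicated):
  ∅ × ∅ = {} (∅)
  {96} × {g} = {(96,g)}
  {96} × {h} = {(96,h)}
  {97} × {g} = {(97,g)}
  {97} × {h} = {(97,h)}
  {98} × {g} = {(98,g)}
  {98} × {h} = {(98,h)}
  {96} × {g, h} = {(96,g), (96,h)}
  {96, 97} × {g} = {(96,g), (97,g)}
  {96, 98} × {g} = {(96,g), (98,g)}
  {96, 97} × {h} = {(96,h), (97,h)}
  {96, 98} × {h} = {(96,h), (98,h)}
  {97} × {g, h} = {(97,g), (97,h)}
  {97, 98} × {g} = {(97,g), (98,g)}
  {97, 98} × {h} = {(97,h), (98,h)}
  {98} × {g, h} = {(98,g), (98,h)}
  {96, 97, 98} × {g} = {(96,g), (97,g), (98,g)}
  {96, 97, 98} × {h} = {(96,h), (97,h), (98,h)}
  {96, 97} × {g, h} = {(96,g), (96,h), (97,g), (97,h)}
  {96, 98} × {g, h} = {(96,g), (96,h), (98,g), (98,h)}
  {97, 98} × {g, h} = {(97,g), (97,h), (98,g), (98,h)}
  {96, 97, 98} × {g, h} = {(96,g), (96,h), (97,g), (97,h), (98,g), (98,h)}
These 22 distinct sets form the basis B.
Close under arbitrary unions to get τ_{X×Y}; counting gives |τ_{X×Y}| = 64.


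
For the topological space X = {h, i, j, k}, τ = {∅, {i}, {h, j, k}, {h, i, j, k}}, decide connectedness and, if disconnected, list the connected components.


(X, τ) is disconnected; components = [{i}, {h, j, k}].

Find clopen sets (U ∈ τ with X ∖ U ∈ τ):
  U = ∅, X ∖ U = {h, i, j, k} — both open, so U is clopen.
  U = {i}, X ∖ U = {h, j, k} — both open, so U is clopen.
  U = {h, j, k}, X ∖ U = {i} — both open, so U is clopen.
  U = {h, i, j, k}, X ∖ U = ∅ — both open, so U is clopen.
Nontrivial clopen(s) exist: e.g. {h, j, k}. So (X, τ) is disconnected.
Compute connected components by grouping points that agree on all clopens:
  component: {i}
  component: {h, j, k}


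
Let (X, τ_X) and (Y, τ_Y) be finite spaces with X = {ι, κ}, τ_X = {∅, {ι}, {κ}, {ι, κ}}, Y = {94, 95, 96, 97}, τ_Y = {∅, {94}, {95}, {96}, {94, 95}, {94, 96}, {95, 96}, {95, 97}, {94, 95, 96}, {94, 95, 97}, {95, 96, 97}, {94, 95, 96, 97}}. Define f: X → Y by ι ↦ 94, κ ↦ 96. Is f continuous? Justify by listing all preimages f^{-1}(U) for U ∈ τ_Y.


f IS continuous.

Compute f^{-1}(U) for each U ∈ τ_Y:
  U = ∅: f^{-1}(U) = ∅ ∈ τ_X ✓.
  U = {94}: f^{-1}(U) = {ι} ∈ τ_X ✓.
  U = {95}: f^{-1}(U) = ∅ ∈ τ_X ✓.
  U = {96}: f^{-1}(U) = {κ} ∈ τ_X ✓.
  U = {94, 95}: f^{-1}(U) = {ι} ∈ τ_X ✓.
  U = {94, 96}: f^{-1}(U) = {ι, κ} ∈ τ_X ✓.
  U = {95, 96}: f^{-1}(U) = {κ} ∈ τ_X ✓.
  U = {95, 97}: f^{-1}(U) = ∅ ∈ τ_X ✓.
  U = {94, 95, 96}: f^{-1}(U) = {ι, κ} ∈ τ_X ✓.
  U = {94, 95, 97}: f^{-1}(U) = {ι} ∈ τ_X ✓.
  U = {95, 96, 97}: f^{-1}(U) = {κ} ∈ τ_X ✓.
  U = {94, 95, 96, 97}: f^{-1}(U) = {ι, κ} ∈ τ_X ✓.
Every preimage lies in τ_X, so f IS continuous.


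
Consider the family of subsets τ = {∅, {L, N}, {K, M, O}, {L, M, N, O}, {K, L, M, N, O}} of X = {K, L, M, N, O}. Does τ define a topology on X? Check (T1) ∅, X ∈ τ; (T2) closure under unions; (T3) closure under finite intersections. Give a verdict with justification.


τ is NOT a topology on X.

Axiom (T1): ∅ ∈ τ? Yes; X ∈ τ? Yes.
Axiom (T2/T3): check pairwise unions and intersections of members of τ.
Counterexample for (T3): {K, M, O} ∩ {L, M, N, O} = {M, O} ∉ τ. Therefore τ is NOT a topology.


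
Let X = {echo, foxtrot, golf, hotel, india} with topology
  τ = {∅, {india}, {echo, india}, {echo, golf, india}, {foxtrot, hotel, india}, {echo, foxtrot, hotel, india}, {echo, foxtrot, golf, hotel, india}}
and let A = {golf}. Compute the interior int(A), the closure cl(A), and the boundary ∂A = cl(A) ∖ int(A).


int(A) = ∅, cl(A) = {golf}, ∂A = {golf}.

Closed sets in (X, τ) are complements of opens:
  closed(X, τ) = {∅, {golf}, {echo, golf}, {foxtrot, hotel}, {foxtrot, golf, hotel}, {echo, foxtrot, golf, hotel}, {echo, foxtrot, golf, hotel, india}}.
int(A) = ⋃ {U ∈ τ : U ⊆ A}. Opens contained in A: ∅.
Taking the union of these: int(A) = ∅.
cl(A) = ⋂ {C closed : A ⊆ C}. Closed sets containing A: {golf}, {echo, golf}, {foxtrot, golf, hotel}, {echo, foxtrot, golf, hotel}, {echo, foxtrot, golf, hotel, india}.
Intersecting these: cl(A) = {golf}.
∂A = cl(A) ∖ int(A) = {golf} ∖ ∅ = {golf}.


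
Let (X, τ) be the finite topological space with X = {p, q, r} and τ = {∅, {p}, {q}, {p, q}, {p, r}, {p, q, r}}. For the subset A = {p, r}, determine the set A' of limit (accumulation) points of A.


A' = {r}

For each x ∈ X, list the open sets U ∈ τ with x ∈ U, then check whether U ∩ (A ∖ {x}) ≠ ∅ for every such U.
  x = p: open {p} ∋ x has {p} ∩ (A ∖ {p}) = ∅, so x is NOT a limit point.
  x = q: open {q} ∋ x has {q} ∩ (A ∖ {q}) = ∅, so x is NOT a limit point.
  x = r: opens ∋ x are {p, r}, {p, q, r}; each meets A ∖ {r}, so x IS a limit point.
Collecting: A' = {r}.


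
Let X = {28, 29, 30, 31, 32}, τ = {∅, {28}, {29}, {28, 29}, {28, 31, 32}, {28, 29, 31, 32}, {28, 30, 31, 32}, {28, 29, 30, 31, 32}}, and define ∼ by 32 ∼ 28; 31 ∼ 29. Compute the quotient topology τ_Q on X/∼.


X/∼ = {[28=32], [29=31], [30]}; |τ_Q| = 3.

Equivalence classes: [28=32], [29=31], [30].
Quotient map π: X → X/∼ sends 28 ↦ [28=32], 29 ↦ [29=31], 30 ↦ [30], 31 ↦ [29=31], 32 ↦ [28=32].
For each subset V ⊆ X/∼, compute π^{-1}(V) ⊆ X and check whether π^{-1}(V) ∈ τ. V is open in τ_Q iff π^{-1}(V) ∈ τ.
  V = {}: π^{-1}(V) = ∅ ∈ τ ✓.
  V = {[28=32]}: π^{-1}(V) = {28, 32} ∉ τ ✗.
  V = {[29=31]}: π^{-1}(V) = {29, 31} ∉ τ ✗.
  V = {[28=32], [29=31]}: π^{-1}(V) = {28, 29, 31, 32} ∈ τ ✓.
  V = {[30]}: π^{-1}(V) = {30} ∉ τ ✗.
  V = {[28=32], [30]}: π^{-1}(V) = {28, 30, 32} ∉ τ ✗.
  V = {[29=31], [30]}: π^{-1}(V) = {29, 30, 31} ∉ τ ✗.
  V = {[28=32], [29=31], [30]}: π^{-1}(V) = {28, 29, 30, 31, 32} ∈ τ ✓.
Open sets in the quotient: τ_Q = {{}, {[28=32], [29=31]}, {[28=32], [29=31], [30]}} (3 elements).


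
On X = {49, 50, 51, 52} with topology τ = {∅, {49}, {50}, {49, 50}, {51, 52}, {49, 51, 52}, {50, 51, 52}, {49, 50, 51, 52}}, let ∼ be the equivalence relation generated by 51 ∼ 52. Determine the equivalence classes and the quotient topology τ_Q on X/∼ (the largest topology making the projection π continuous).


X/∼ = {[49], [50], [51=52]}; |τ_Q| = 8.

Equivalence classes: [49], [50], [51=52].
Quotient map π: X → X/∼ sends 49 ↦ [49], 50 ↦ [50], 51 ↦ [51=52], 52 ↦ [51=52].
For each subset V ⊆ X/∼, compute π^{-1}(V) ⊆ X and check whether π^{-1}(V) ∈ τ. V is open in τ_Q iff π^{-1}(V) ∈ τ.
  V = {}: π^{-1}(V) = ∅ ∈ τ ✓.
  V = {[49]}: π^{-1}(V) = {49} ∈ τ ✓.
  V = {[50]}: π^{-1}(V) = {50} ∈ τ ✓.
  V = {[49], [50]}: π^{-1}(V) = {49, 50} ∈ τ ✓.
  V = {[51=52]}: π^{-1}(V) = {51, 52} ∈ τ ✓.
  V = {[49], [51=52]}: π^{-1}(V) = {49, 51, 52} ∈ τ ✓.
  V = {[50], [51=52]}: π^{-1}(V) = {50, 51, 52} ∈ τ ✓.
  V = {[49], [50], [51=52]}: π^{-1}(V) = {49, 50, 51, 52} ∈ τ ✓.
Open sets in the quotient: τ_Q = {{}, {[49]}, {[50]}, {[49], [50]}, {[51=52]}, {[49], [51=52]}, {[50], [51=52]}, {[49], [50], [51=52]}} (8 elements).


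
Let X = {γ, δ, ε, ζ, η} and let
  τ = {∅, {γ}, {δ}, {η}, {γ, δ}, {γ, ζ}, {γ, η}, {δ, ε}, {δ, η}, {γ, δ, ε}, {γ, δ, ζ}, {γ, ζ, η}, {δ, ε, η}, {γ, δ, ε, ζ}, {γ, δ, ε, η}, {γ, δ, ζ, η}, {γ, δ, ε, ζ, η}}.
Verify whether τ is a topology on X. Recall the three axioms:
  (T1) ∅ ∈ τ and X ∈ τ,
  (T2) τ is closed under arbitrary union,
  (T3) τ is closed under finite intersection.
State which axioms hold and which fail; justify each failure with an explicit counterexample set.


τ is NOT a topology on X.

Axiom (T1): ∅ ∈ τ? Yes; X ∈ τ? Yes.
Axiom (T2/T3): check pairwise unions and intersections of members of τ.
Counterexample for (T2): {γ} ∪ {δ, η} = {γ, δ, η} ∉ τ. Therefore τ is NOT a topology.


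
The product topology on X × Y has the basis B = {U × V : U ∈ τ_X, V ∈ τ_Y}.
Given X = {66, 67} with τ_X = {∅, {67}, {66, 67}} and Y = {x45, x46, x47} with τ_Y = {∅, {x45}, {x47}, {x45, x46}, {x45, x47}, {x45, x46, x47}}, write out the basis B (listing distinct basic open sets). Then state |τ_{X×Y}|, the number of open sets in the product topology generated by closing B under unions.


Basis B = {∅ × ∅, {67} × {x45}, {67} × {x47}, {66, 67} × {x45}, {66, 67} × {x47}, {67} × {x45, x46}, {67} × {x45, x47}, {67} × {x45, x46, x47}, {66, 67} × {x45, x46}, {66, 67} × {x45, x47}, {66, 67} × {x45, x46, x47}}; |τ_{X×Y}| = 18.

Enumerate products U × V with U ∈ τ_X, V ∈ τ_Y (deduplicated):
  ∅ × ∅ = {} (∅)
  {67} × {x45} = {(67,x45)}
  {67} × {x47} = {(67,x47)}
  {66, 67} × {x45} = {(66,x45), (67,x45)}
  {66, 67} × {x47} = {(66,x47), (67,x47)}
  {67} × {x45, x46} = {(67,x45), (67,x46)}
  {67} × {x45, x47} = {(67,x45), (67,x47)}
  {67} × {x45, x46, x47} = {(67,x45), (67,x46), (67,x47)}
  {66, 67} × {x45, x46} = {(66,x45), (66,x46), (67,x45), (67,x46)}
  {66, 67} × {x45, x47} = {(66,x45), (66,x47), (67,x45), (67,x47)}
  {66, 67} × {x45, x46, x47} = {(66,x45), (66,x46), (66,x47), (67,x45), (67,x46), (67,x47)}
These 11 distinct sets form the basis B.
Close under arbitrary unions to get τ_{X×Y}; counting gives |τ_{X×Y}| = 18.


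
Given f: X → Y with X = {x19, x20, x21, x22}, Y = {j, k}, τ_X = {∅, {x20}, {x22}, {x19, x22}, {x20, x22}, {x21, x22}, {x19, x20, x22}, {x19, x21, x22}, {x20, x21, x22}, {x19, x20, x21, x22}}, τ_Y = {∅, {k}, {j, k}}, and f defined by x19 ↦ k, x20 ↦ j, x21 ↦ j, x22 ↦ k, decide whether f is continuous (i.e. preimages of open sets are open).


f IS continuous.

Compute f^{-1}(U) for each U ∈ τ_Y:
  U = ∅: f^{-1}(U) = ∅ ∈ τ_X ✓.
  U = {k}: f^{-1}(U) = {x19, x22} ∈ τ_X ✓.
  U = {j, k}: f^{-1}(U) = {x19, x20, x21, x22} ∈ τ_X ✓.
Every preimage lies in τ_X, so f IS continuous.


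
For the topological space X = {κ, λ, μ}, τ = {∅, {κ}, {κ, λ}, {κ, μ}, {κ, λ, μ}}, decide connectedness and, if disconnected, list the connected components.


(X, τ) is connected.

Find clopen sets (U ∈ τ with X ∖ U ∈ τ):
  U = ∅, X ∖ U = {κ, λ, μ} — both open, so U is clopen.
  U = {κ, λ, μ}, X ∖ U = ∅ — both open, so U is clopen.
Only trivial clopens (∅ and X) exist, so (X, τ) is connected.
Compute connected components by grouping points that agree on all clopens:
  component: {κ, λ, μ}
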